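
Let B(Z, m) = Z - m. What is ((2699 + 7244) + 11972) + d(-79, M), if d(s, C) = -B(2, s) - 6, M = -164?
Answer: 21828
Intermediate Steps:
d(s, C) = -8 + s (d(s, C) = -(2 - s) - 6 = (-2 + s) - 6 = -8 + s)
((2699 + 7244) + 11972) + d(-79, M) = ((2699 + 7244) + 11972) + (-8 - 79) = (9943 + 11972) - 87 = 21915 - 87 = 21828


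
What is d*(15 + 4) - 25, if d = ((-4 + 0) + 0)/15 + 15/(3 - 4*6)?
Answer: -4582/105 ≈ -43.638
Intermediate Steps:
d = -103/105 (d = (-4 + 0)*(1/15) + 15/(3 - 24) = -4*1/15 + 15/(-21) = -4/15 + 15*(-1/21) = -4/15 - 5/7 = -103/105 ≈ -0.98095)
d*(15 + 4) - 25 = -103*(15 + 4)/105 - 25 = -103/105*19 - 25 = -1957/105 - 25 = -4582/105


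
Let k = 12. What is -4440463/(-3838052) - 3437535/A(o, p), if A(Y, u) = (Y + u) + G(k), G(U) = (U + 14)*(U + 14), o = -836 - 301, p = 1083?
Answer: -6595338056917/1193634172 ≈ -5525.4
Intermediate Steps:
o = -1137
G(U) = (14 + U)**2 (G(U) = (14 + U)*(14 + U) = (14 + U)**2)
A(Y, u) = 676 + Y + u (A(Y, u) = (Y + u) + (14 + 12)**2 = (Y + u) + 26**2 = (Y + u) + 676 = 676 + Y + u)
-4440463/(-3838052) - 3437535/A(o, p) = -4440463/(-3838052) - 3437535/(676 - 1137 + 1083) = -4440463*(-1/3838052) - 3437535/622 = 4440463/3838052 - 3437535*1/622 = 4440463/3838052 - 3437535/622 = -6595338056917/1193634172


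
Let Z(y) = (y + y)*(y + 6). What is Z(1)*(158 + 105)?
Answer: 3682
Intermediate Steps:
Z(y) = 2*y*(6 + y) (Z(y) = (2*y)*(6 + y) = 2*y*(6 + y))
Z(1)*(158 + 105) = (2*1*(6 + 1))*(158 + 105) = (2*1*7)*263 = 14*263 = 3682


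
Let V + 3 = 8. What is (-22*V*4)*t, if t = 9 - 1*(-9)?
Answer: -7920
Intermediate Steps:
V = 5 (V = -3 + 8 = 5)
t = 18 (t = 9 + 9 = 18)
(-22*V*4)*t = -110*4*18 = -22*20*18 = -440*18 = -7920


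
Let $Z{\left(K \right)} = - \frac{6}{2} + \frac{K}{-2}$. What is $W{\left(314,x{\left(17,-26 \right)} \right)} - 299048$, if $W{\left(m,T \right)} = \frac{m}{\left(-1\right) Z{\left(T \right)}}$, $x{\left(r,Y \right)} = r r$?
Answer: $- \frac{88218532}{295} \approx -2.9905 \cdot 10^{5}$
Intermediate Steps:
$Z{\left(K \right)} = -3 - \frac{K}{2}$ ($Z{\left(K \right)} = \left(-6\right) \frac{1}{2} + K \left(- \frac{1}{2}\right) = -3 - \frac{K}{2}$)
$x{\left(r,Y \right)} = r^{2}$
$W{\left(m,T \right)} = \frac{m}{3 + \frac{T}{2}}$ ($W{\left(m,T \right)} = \frac{m}{\left(-1\right) \left(-3 - \frac{T}{2}\right)} = \frac{m}{3 + \frac{T}{2}}$)
$W{\left(314,x{\left(17,-26 \right)} \right)} - 299048 = 2 \cdot 314 \frac{1}{6 + 17^{2}} - 299048 = 2 \cdot 314 \frac{1}{6 + 289} - 299048 = 2 \cdot 314 \cdot \frac{1}{295} - 299048 = \frac{628}{295} - 299048 = - \frac{88218532}{295}$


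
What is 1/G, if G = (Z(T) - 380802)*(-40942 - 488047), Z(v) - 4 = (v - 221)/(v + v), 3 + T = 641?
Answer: 44/8863262335271 ≈ 4.9643e-12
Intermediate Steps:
T = 638 (T = -3 + 641 = 638)
Z(v) = 4 + (-221 + v)/(2*v) (Z(v) = 4 + (v - 221)/(v + v) = 4 + (-221 + v)/((2*v)) = 4 + (-221 + v)*(1/(2*v)) = 4 + (-221 + v)/(2*v))
G = 8863262335271/44 (G = ((1/2)*(-221 + 9*638)/638 - 380802)*(-40942 - 488047) = ((1/2)*(1/638)*(-221 + 5742) - 380802)*(-528989) = ((1/2)*(1/638)*5521 - 380802)*(-528989) = (5521/1276 - 380802)*(-528989) = -485897831/1276*(-528989) = 8863262335271/44 ≈ 2.0144e+11)
1/G = 1/(8863262335271/44) = 44/8863262335271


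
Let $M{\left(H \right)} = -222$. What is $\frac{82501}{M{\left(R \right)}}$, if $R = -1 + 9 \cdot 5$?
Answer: $- \frac{82501}{222} \approx -371.63$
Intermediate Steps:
$R = 44$ ($R = -1 + 45 = 44$)
$\frac{82501}{M{\left(R \right)}} = \frac{82501}{-222} = 82501 \left(- \frac{1}{222}\right) = - \frac{82501}{222}$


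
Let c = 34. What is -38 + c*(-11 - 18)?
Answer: -1024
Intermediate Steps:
-38 + c*(-11 - 18) = -38 + 34*(-11 - 18) = -38 + 34*(-29) = -38 - 986 = -1024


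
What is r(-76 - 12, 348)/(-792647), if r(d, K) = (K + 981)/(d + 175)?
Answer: -443/22986763 ≈ -1.9272e-5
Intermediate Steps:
r(d, K) = (981 + K)/(175 + d)
r(-76 - 12, 348)/(-792647) = ((981 + 348)/(175 + (-76 - 12)))/(-792647) = (1329/(175 - 88))*(-1/792647) = (1329/87)*(-1/792647) = ((1/87)*1329)*(-1/792647) = (443/29)*(-1/792647) = -443/22986763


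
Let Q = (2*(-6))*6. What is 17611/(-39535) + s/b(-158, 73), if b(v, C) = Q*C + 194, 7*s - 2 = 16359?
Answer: -1270860309/1400883190 ≈ -0.90718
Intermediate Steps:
s = 16361/7 (s = 2/7 + (⅐)*16359 = 2/7 + 2337 = 16361/7 ≈ 2337.3)
Q = -72 (Q = -12*6 = -72)
b(v, C) = 194 - 72*C (b(v, C) = -72*C + 194 = 194 - 72*C)
17611/(-39535) + s/b(-158, 73) = 17611/(-39535) + 16361/(7*(194 - 72*73)) = 17611*(-1/39535) + 16361/(7*(194 - 5256)) = -17611/39535 + (16361/7)/(-5062) = -17611/39535 + (16361/7)*(-1/5062) = -17611/39535 - 16361/35434 = -1270860309/1400883190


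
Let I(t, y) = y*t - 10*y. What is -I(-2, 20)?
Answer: 240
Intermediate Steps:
I(t, y) = -10*y + t*y (I(t, y) = t*y - 10*y = -10*y + t*y)
-I(-2, 20) = -20*(-10 - 2) = -20*(-12) = -1*(-240) = 240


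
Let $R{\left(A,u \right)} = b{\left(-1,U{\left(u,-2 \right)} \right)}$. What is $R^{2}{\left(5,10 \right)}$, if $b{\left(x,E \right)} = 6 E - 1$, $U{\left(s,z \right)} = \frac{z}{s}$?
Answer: $\frac{121}{25} \approx 4.84$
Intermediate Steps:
$b{\left(x,E \right)} = -1 + 6 E$
$R{\left(A,u \right)} = -1 - \frac{12}{u}$ ($R{\left(A,u \right)} = -1 + 6 \left(- \frac{2}{u}\right) = -1 - \frac{12}{u}$)
$R^{2}{\left(5,10 \right)} = \left(\frac{-12 - 10}{10}\right)^{2} = \left(\frac{1}{10} \left(-22\right)\right)^{2} = \left(- \frac{11}{5}\right)^{2} = \frac{121}{25}$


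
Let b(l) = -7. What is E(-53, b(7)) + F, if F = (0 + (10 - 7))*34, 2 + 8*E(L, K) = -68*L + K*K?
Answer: 4467/8 ≈ 558.38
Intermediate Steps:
E(L, K) = -¼ - 17*L/2 + K²/8 (E(L, K) = -¼ + (-68*L + K*K)/8 = -¼ + (-68*L + K²)/8 = -¼ + (K² - 68*L)/8 = -¼ + (-17*L/2 + K²/8) = -¼ - 17*L/2 + K²/8)
F = 102 (F = (0 + 3)*34 = 3*34 = 102)
E(-53, b(7)) + F = (-¼ - 17/2*(-53) + (⅛)*(-7)²) + 102 = (-¼ + 901/2 + (⅛)*49) + 102 = (-¼ + 901/2 + 49/8) + 102 = 3651/8 + 102 = 4467/8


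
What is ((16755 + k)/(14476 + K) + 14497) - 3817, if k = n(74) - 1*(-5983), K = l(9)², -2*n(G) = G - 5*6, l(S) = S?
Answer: 155491476/14557 ≈ 10682.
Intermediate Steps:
n(G) = 15 - G/2 (n(G) = -(G - 5*6)/2 = -(G - 30)/2 = -(-30 + G)/2 = 15 - G/2)
K = 81 (K = 9² = 81)
k = 5961 (k = (15 - ½*74) - 1*(-5983) = (15 - 37) + 5983 = -22 + 5983 = 5961)
((16755 + k)/(14476 + K) + 14497) - 3817 = ((16755 + 5961)/(14476 + 81) + 14497) - 3817 = (22716/14557 + 14497) - 3817 = 211055545/14557 - 3817 = 155491476/14557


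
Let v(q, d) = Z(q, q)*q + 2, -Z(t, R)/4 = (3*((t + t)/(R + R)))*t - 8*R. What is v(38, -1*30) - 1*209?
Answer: 28673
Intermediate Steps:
Z(t, R) = 32*R - 12*t²/R (Z(t, R) = -4*((3*((t + t)/(R + R)))*t - 8*R) = -4*((3*((2*t)/((2*R))))*t - 8*R) = -4*((3*((2*t)*(1/(2*R))))*t - 8*R) = -4*((3*(t/R))*t - 8*R) = -4*((3*t/R)*t - 8*R) = -4*(3*t²/R - 8*R) = -4*(-8*R + 3*t²/R) = 32*R - 12*t²/R)
v(q, d) = 2 + 20*q² (v(q, d) = (32*q - 12*q²/q)*q + 2 = (32*q - 12*q)*q + 2 = (20*q)*q + 2 = 20*q² + 2 = 2 + 20*q²)
v(38, -1*30) - 1*209 = (2 + 20*38²) - 1*209 = (2 + 20*1444) - 209 = (2 + 28880) - 209 = 28882 - 209 = 28673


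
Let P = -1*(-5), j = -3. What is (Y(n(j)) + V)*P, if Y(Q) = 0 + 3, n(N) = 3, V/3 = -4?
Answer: -45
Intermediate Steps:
V = -12 (V = 3*(-4) = -12)
Y(Q) = 3
P = 5
(Y(n(j)) + V)*P = (3 - 12)*5 = -9*5 = -45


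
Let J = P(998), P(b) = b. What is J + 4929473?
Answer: 4930471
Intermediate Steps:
J = 998
J + 4929473 = 998 + 4929473 = 4930471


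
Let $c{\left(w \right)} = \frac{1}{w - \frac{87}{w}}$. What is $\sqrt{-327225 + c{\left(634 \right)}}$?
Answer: $\frac{i \sqrt{52846409614823279}}{401869} \approx 572.04 i$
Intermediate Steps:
$\sqrt{-327225 + c{\left(634 \right)}} = \sqrt{-327225 + \frac{634}{-87 + 634^{2}}} = \sqrt{-327225 + \frac{634}{-87 + 401956}} = \sqrt{-327225 + \frac{634}{401869}} = \sqrt{- \frac{131501582891}{401869}} = \frac{i \sqrt{52846409614823279}}{401869}$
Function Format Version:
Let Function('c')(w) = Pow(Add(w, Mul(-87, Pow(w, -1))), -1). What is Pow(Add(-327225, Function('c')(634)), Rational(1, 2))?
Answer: Mul(Rational(1, 401869), I, Pow(52846409614823279, Rational(1, 2))) ≈ Mul(572.04, I)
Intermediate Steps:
Pow(Add(-327225, Function('c')(634)), Rational(1, 2)) = Pow(Add(-327225, Mul(634, Pow(Add(-87, Pow(634, 2)), -1))), Rational(1, 2)) = Pow(Add(-327225, Mul(634, Pow(Add(-87, 401956), -1))), Rational(1, 2)) = Pow(Add(-327225, Mul(634, Pow(401869, -1))), Rational(1, 2)) = Pow(Add(-327225, Mul(634, Rational(1, 401869))), Rational(1, 2)) = Pow(Add(-327225, Rational(634, 401869)), Rational(1, 2)) = Pow(Rational(-131501582891, 401869), Rational(1, 2)) = Mul(Rational(1, 401869), I, Pow(52846409614823279, Rational(1, 2)))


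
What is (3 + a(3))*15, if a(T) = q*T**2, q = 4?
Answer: 585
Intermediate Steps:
a(T) = 4*T**2
(3 + a(3))*15 = (3 + 4*3**2)*15 = (3 + 4*9)*15 = (3 + 36)*15 = 39*15 = 585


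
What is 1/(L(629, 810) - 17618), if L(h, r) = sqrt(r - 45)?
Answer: -17618/310393159 - 3*sqrt(85)/310393159 ≈ -5.6849e-5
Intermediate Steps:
L(h, r) = sqrt(-45 + r)
1/(L(629, 810) - 17618) = 1/(sqrt(-45 + 810) - 17618) = 1/(sqrt(765) - 17618) = 1/(3*sqrt(85) - 17618) = 1/(-17618 + 3*sqrt(85))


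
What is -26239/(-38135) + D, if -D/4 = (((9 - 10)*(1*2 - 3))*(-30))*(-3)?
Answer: -13702361/38135 ≈ -359.31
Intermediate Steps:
D = -360 (D = -4*((9 - 10)*(1*2 - 3))*(-30)*(-3) = -4*-(2 - 3)*(-30)*(-3) = -4*-1*(-1)*(-30)*(-3) = -4*1*(-30)*(-3) = -(-120)*(-3) = -4*90 = -360)
-26239/(-38135) + D = -26239/(-38135) - 360 = -26239*(-1/38135) - 360 = 26239/38135 - 360 = -13702361/38135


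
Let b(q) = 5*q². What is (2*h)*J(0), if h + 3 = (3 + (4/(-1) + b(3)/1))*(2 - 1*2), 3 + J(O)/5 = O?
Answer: 90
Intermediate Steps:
J(O) = -15 + 5*O
h = -3 (h = -3 + (3 + (4/(-1) + (5*3²)/1))*(2 - 1*2) = -3 + (3 + (4*(-1) + (5*9)*1))*(2 - 2) = -3 + (3 + (-4 + 45*1))*0 = -3 + (3 + (-4 + 45))*0 = -3 + (3 + 41)*0 = -3 + 44*0 = -3 + 0 = -3)
(2*h)*J(0) = (2*(-3))*(-15 + 5*0) = -6*(-15 + 0) = -6*(-15) = 90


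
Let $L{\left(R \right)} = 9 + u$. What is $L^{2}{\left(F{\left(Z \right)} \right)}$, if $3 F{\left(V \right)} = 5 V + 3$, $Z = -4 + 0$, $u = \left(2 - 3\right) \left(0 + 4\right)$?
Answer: $25$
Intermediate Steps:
$u = -4$ ($u = \left(-1\right) 4 = -4$)
$Z = -4$
$F{\left(V \right)} = 1 + \frac{5 V}{3}$ ($F{\left(V \right)} = \frac{5 V + 3}{3} = \frac{3 + 5 V}{3} = 1 + \frac{5 V}{3}$)
$L{\left(R \right)} = 5$ ($L{\left(R \right)} = 9 - 4 = 5$)
$L^{2}{\left(F{\left(Z \right)} \right)} = 5^{2} = 25$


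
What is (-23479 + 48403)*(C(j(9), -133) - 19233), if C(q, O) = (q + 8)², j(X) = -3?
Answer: -478740192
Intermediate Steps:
C(q, O) = (8 + q)²
(-23479 + 48403)*(C(j(9), -133) - 19233) = (-23479 + 48403)*((8 - 3)² - 19233) = 24924*(5² - 19233) = 24924*(25 - 19233) = 24924*(-19208) = -478740192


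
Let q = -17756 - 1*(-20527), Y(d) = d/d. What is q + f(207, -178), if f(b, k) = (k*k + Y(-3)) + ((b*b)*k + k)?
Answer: -7592844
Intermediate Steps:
Y(d) = 1
q = 2771 (q = -17756 + 20527 = 2771)
f(b, k) = 1 + k + k**2 + k*b**2 (f(b, k) = (k*k + 1) + ((b*b)*k + k) = (k**2 + 1) + (b**2*k + k) = (1 + k**2) + (k*b**2 + k) = (1 + k**2) + (k + k*b**2) = 1 + k + k**2 + k*b**2)
q + f(207, -178) = 2771 + (1 - 178 + (-178)**2 - 178*207**2) = 2771 + (1 - 178 + 31684 - 178*42849) = 2771 + (1 - 178 + 31684 - 7627122) = 2771 - 7595615 = -7592844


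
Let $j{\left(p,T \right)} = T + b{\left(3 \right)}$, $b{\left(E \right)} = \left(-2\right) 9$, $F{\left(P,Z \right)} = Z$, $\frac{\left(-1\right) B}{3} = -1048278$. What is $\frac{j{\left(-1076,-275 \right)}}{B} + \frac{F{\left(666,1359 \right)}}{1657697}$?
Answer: $\frac{3788124185}{5213181887298} \approx 0.00072664$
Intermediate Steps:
$B = 3144834$ ($B = \left(-3\right) \left(-1048278\right) = 3144834$)
$b{\left(E \right)} = -18$
$j{\left(p,T \right)} = -18 + T$ ($j{\left(p,T \right)} = T - 18 = -18 + T$)
$\frac{j{\left(-1076,-275 \right)}}{B} + \frac{F{\left(666,1359 \right)}}{1657697} = \frac{-18 - 275}{3144834} + \frac{1359}{1657697} = \left(-293\right) \frac{1}{3144834} + 1359 \cdot \frac{1}{1657697} = - \frac{293}{3144834} + \frac{1359}{1657697} = \frac{3788124185}{5213181887298}$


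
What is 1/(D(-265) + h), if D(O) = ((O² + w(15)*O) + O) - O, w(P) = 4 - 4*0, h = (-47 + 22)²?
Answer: 1/69790 ≈ 1.4329e-5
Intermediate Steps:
h = 625 (h = (-25)² = 625)
w(P) = 4 (w(P) = 4 + 0 = 4)
D(O) = O² + 4*O (D(O) = ((O² + 4*O) + O) - O = (O² + 5*O) - O = O² + 4*O)
1/(D(-265) + h) = 1/(-265*(4 - 265) + 625) = 1/(-265*(-261) + 625) = 1/(69165 + 625) = 1/69790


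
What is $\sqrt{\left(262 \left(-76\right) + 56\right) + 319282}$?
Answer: $\sqrt{299426} \approx 547.2$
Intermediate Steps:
$\sqrt{\left(262 \left(-76\right) + 56\right) + 319282} = \sqrt{\left(-19912 + 56\right) + 319282} = \sqrt{-19856 + 319282} = \sqrt{299426}$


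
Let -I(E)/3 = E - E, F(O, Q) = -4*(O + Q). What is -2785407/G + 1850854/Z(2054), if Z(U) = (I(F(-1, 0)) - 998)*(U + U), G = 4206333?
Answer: -3200812551745/2874176122012 ≈ -1.1136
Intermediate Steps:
F(O, Q) = -4*O - 4*Q
I(E) = 0 (I(E) = -3*(E - E) = -3*0 = 0)
Z(U) = -1996*U (Z(U) = (0 - 998)*(U + U) = -1996*U)
-2785407/G + 1850854/Z(2054) = -2785407/4206333 + 1850854/((-1996*2054)) = -2785407*1/4206333 + 1850854/(-4099784) = -928469/1402111 + 1850854*(-1/4099784) = -928469/1402111 - 925427/2049892 = -3200812551745/2874176122012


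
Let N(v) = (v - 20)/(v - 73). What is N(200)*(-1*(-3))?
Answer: 540/127 ≈ 4.2520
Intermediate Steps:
N(v) = (-20 + v)/(-73 + v)
N(200)*(-1*(-3)) = ((-20 + 200)/(-73 + 200))*(-1*(-3)) = (180/127)*3 = 540/127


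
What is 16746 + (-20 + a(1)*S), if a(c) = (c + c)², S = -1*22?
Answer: 16638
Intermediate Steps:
S = -22
a(c) = 4*c² (a(c) = (2*c)² = 4*c²)
16746 + (-20 + a(1)*S) = 16746 + (-20 + (4*1²)*(-22)) = 16746 + (-20 + (4*1)*(-22)) = 16746 + (-20 + 4*(-22)) = 16746 + (-20 - 88) = 16746 - 108 = 16638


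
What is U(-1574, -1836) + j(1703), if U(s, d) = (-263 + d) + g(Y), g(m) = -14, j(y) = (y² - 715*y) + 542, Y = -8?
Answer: 1680993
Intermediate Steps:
j(y) = 542 + y² - 715*y
U(s, d) = -277 + d (U(s, d) = (-263 + d) - 14 = -277 + d)
U(-1574, -1836) + j(1703) = (-277 - 1836) + (542 + 1703² - 715*1703) = -2113 + (542 + 2900209 - 1217645) = -2113 + 1683106 = 1680993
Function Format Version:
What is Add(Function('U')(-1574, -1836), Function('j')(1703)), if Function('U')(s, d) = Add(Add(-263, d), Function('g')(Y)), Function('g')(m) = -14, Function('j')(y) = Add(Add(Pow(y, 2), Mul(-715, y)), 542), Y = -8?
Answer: 1680993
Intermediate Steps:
Function('j')(y) = Add(542, Pow(y, 2), Mul(-715, y))
Function('U')(s, d) = Add(-277, d) (Function('U')(s, d) = Add(Add(-263, d), -14) = Add(-277, d))
Add(Function('U')(-1574, -1836), Function('j')(1703)) = Add(Add(-277, -1836), Add(542, Pow(1703, 2), Mul(-715, 1703))) = Add(-2113, Add(542, 2900209, -1217645)) = Add(-2113, 1683106) = 1680993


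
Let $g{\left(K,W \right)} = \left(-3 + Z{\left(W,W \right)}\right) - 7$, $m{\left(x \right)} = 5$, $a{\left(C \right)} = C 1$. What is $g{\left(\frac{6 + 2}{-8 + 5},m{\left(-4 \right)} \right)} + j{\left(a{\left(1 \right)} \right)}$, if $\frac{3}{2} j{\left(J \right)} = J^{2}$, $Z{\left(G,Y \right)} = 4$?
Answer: $- \frac{16}{3} \approx -5.3333$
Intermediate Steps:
$a{\left(C \right)} = C$
$g{\left(K,W \right)} = -6$ ($g{\left(K,W \right)} = \left(-3 + 4\right) - 7 = 1 - 7 = -6$)
$j{\left(J \right)} = \frac{2 J^{2}}{3}$
$g{\left(\frac{6 + 2}{-8 + 5},m{\left(-4 \right)} \right)} + j{\left(a{\left(1 \right)} \right)} = -6 + \frac{2 \cdot 1^{2}}{3} = -6 + \frac{2}{3} \cdot 1 = -6 + \frac{2}{3} = - \frac{16}{3}$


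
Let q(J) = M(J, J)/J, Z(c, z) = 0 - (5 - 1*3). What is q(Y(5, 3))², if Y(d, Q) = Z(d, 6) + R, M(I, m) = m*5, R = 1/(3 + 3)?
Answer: 25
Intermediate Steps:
Z(c, z) = -2 (Z(c, z) = 0 - (5 - 3) = 0 - 1*2 = 0 - 2 = -2)
R = ⅙ (R = 1/6 = ⅙ ≈ 0.16667)
M(I, m) = 5*m
Y(d, Q) = -11/6 (Y(d, Q) = -2 + ⅙ = -11/6)
q(J) = 5 (q(J) = (5*J)/J = 5)
q(Y(5, 3))² = 5² = 25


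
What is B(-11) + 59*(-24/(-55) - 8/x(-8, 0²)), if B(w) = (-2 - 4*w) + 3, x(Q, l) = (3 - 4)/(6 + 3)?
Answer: 237531/55 ≈ 4318.7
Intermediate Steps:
x(Q, l) = -⅑ (x(Q, l) = -1/9 = -1*⅑ = -⅑)
B(w) = 1 - 4*w
B(-11) + 59*(-24/(-55) - 8/x(-8, 0²)) = (1 - 4*(-11)) + 59*(-24/(-55) - 8/(-⅑)) = (1 + 44) + 59*(-24*(-1/55) - 8*(-9)) = 45 + 59*(24/55 + 72) = 45 + 59*(3984/55) = 45 + 235056/55 = 237531/55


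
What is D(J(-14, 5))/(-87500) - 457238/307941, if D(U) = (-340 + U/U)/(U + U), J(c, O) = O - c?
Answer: -1520211958001/1023903825000 ≈ -1.4847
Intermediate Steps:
D(U) = -339/(2*U) (D(U) = (-340 + 1)/((2*U)) = -339/(2*U))
D(J(-14, 5))/(-87500) - 457238/307941 = -339/(2*(5 - 1*(-14)))/(-87500) - 457238/307941 = -339/(2*(5 + 14))*(-1/87500) - 457238*1/307941 = -339/2/19*(-1/87500) - 457238/307941 = -339/2*1/19*(-1/87500) - 457238/307941 = -339/38*(-1/87500) - 457238/307941 = 339/3325000 - 457238/307941 = -1520211958001/1023903825000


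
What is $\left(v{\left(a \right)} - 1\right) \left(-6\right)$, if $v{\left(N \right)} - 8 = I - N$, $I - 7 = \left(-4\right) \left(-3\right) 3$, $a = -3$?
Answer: $-318$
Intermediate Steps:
$I = 43$ ($I = 7 + \left(-4\right) \left(-3\right) 3 = 7 + 12 \cdot 3 = 7 + 36 = 43$)
$v{\left(N \right)} = 51 - N$ ($v{\left(N \right)} = 8 - \left(-43 + N\right) = 51 - N$)
$\left(v{\left(a \right)} - 1\right) \left(-6\right) = \left(\left(51 - -3\right) - 1\right) \left(-6\right) = \left(\left(51 + 3\right) - 1\right) \left(-6\right) = \left(54 - 1\right) \left(-6\right) = 53 \left(-6\right) = -318$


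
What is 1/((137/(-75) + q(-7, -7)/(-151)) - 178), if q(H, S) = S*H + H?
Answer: -11325/2039687 ≈ -0.0055523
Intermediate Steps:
q(H, S) = H + H*S (q(H, S) = H*S + H = H + H*S)
1/((137/(-75) + q(-7, -7)/(-151)) - 178) = 1/((137/(-75) - 7*(1 - 7)/(-151)) - 178) = 1/((137*(-1/75) - 7*(-6)*(-1/151)) - 178) = 1/((-137/75 + 42*(-1/151)) - 178) = 1/((-137/75 - 42/151) - 178) = 1/(-23837/11325 - 178) = 1/(-2039687/11325) = -11325/2039687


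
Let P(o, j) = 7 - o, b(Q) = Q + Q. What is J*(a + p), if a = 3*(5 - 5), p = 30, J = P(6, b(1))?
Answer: 30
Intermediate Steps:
b(Q) = 2*Q
J = 1 (J = 7 - 1*6 = 7 - 6 = 1)
a = 0 (a = 3*0 = 0)
J*(a + p) = 1*(0 + 30) = 1*30 = 30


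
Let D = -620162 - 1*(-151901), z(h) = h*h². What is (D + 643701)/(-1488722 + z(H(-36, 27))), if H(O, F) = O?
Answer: -87720/767689 ≈ -0.11426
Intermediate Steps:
z(h) = h³
D = -468261 (D = -620162 + 151901 = -468261)
(D + 643701)/(-1488722 + z(H(-36, 27))) = (-468261 + 643701)/(-1488722 + (-36)³) = 175440/(-1488722 - 46656) = 175440/(-1535378) = 175440*(-1/1535378) = -87720/767689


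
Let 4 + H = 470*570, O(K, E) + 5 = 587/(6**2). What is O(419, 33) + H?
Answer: 9644663/36 ≈ 2.6791e+5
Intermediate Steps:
O(K, E) = 407/36 (O(K, E) = -5 + 587/(6**2) = -5 + 587/36 = 407/36)
H = 267896 (H = -4 + 470*570 = -4 + 267900 = 267896)
O(419, 33) + H = 407/36 + 267896 = 9644663/36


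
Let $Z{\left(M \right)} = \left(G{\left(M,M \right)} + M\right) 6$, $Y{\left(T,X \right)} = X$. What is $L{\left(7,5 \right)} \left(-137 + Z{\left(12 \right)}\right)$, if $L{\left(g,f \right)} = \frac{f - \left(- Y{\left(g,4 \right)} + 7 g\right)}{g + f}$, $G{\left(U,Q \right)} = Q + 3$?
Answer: $- \frac{250}{3} \approx -83.333$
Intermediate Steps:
$G{\left(U,Q \right)} = 3 + Q$
$L{\left(g,f \right)} = \frac{4 + f - 7 g}{f + g}$ ($L{\left(g,f \right)} = \frac{f - \left(-4 + 7 g\right)}{g + f} = \frac{f - \left(-4 + 7 g\right)}{f + g} = \frac{4 + f - 7 g}{f + g}$)
$Z{\left(M \right)} = 18 + 12 M$ ($Z{\left(M \right)} = \left(\left(3 + M\right) + M\right) 6 = \left(3 + 2 M\right) 6 = 18 + 12 M$)
$L{\left(7,5 \right)} \left(-137 + Z{\left(12 \right)}\right) = \frac{4 + 5 - 49}{5 + 7} \left(-137 + \left(18 + 12 \cdot 12\right)\right) = \frac{4 + 5 - 49}{12} \left(-137 + \left(18 + 144\right)\right) = \frac{1}{12} \left(-40\right) \left(-137 + 162\right) = \left(- \frac{10}{3}\right) 25 = - \frac{250}{3}$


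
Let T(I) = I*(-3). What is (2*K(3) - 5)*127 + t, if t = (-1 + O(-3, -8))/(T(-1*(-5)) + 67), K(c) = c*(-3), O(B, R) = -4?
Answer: -151897/52 ≈ -2921.1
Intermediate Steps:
T(I) = -3*I
K(c) = -3*c
t = -5/52 (t = (-1 - 4)/(-(-3)*(-5) + 67) = -5/(-3*5 + 67) = -5/(-15 + 67) = -5/52 ≈ -0.096154)
(2*K(3) - 5)*127 + t = (2*(-3*3) - 5)*127 - 5/52 = (2*(-9) - 5)*127 - 5/52 = (-18 - 5)*127 - 5/52 = -23*127 - 5/52 = -2921 - 5/52 = -151897/52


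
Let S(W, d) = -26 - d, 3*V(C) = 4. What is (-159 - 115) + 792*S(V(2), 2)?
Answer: -22450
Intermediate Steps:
V(C) = 4/3 (V(C) = (1/3)*4 = 4/3)
(-159 - 115) + 792*S(V(2), 2) = (-159 - 115) + 792*(-26 - 1*2) = -274 + 792*(-26 - 2) = -274 + 792*(-28) = -274 - 22176 = -22450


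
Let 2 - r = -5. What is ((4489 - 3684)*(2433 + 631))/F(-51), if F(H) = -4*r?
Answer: -88090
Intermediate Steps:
r = 7 (r = 2 - 1*(-5) = 2 + 5 = 7)
F(H) = -28 (F(H) = -4*7 = -28)
((4489 - 3684)*(2433 + 631))/F(-51) = ((4489 - 3684)*(2433 + 631))/(-28) = (805*3064)*(-1/28) = 2466520*(-1/28) = -88090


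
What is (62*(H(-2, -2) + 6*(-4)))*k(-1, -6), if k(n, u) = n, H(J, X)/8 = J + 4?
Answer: 496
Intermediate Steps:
H(J, X) = 32 + 8*J (H(J, X) = 8*(J + 4) = 8*(4 + J) = 32 + 8*J)
(62*(H(-2, -2) + 6*(-4)))*k(-1, -6) = (62*((32 + 8*(-2)) + 6*(-4)))*(-1) = (62*((32 - 16) - 24))*(-1) = (62*(16 - 24))*(-1) = (62*(-8))*(-1) = -496*(-1) = 496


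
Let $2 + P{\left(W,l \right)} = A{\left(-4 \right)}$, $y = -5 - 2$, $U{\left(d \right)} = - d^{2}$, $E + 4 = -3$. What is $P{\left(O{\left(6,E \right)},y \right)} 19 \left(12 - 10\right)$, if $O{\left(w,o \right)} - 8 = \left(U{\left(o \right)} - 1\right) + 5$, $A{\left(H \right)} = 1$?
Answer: $-38$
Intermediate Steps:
$E = -7$ ($E = -4 - 3 = -7$)
$y = -7$ ($y = -5 - 2 = -7$)
$O{\left(w,o \right)} = 12 - o^{2}$ ($O{\left(w,o \right)} = 8 + \left(\left(- o^{2} - 1\right) + 5\right) = 8 + \left(\left(-1 - o^{2}\right) + 5\right) = 8 - \left(-4 + o^{2}\right) = 12 - o^{2}$)
$P{\left(W,l \right)} = -1$ ($P{\left(W,l \right)} = -2 + 1 = -1$)
$P{\left(O{\left(6,E \right)},y \right)} 19 \left(12 - 10\right) = \left(-1\right) 19 \left(12 - 10\right) = - 19 \left(12 - 10\right) = \left(-19\right) 2 = -38$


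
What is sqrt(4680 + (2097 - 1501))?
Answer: 2*sqrt(1319) ≈ 72.636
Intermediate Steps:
sqrt(4680 + (2097 - 1501)) = sqrt(4680 + 596) = sqrt(5276) = 2*sqrt(1319)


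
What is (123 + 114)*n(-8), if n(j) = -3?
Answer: -711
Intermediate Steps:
(123 + 114)*n(-8) = (123 + 114)*(-3) = 237*(-3) = -711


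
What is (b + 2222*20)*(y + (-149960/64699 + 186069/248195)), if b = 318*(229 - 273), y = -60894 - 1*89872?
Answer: -3205010532236928624/698172535 ≈ -4.5906e+9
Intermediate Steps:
y = -150766 (y = -60894 - 89872 = -150766)
b = -13992 (b = 318*(-44) = -13992)
(b + 2222*20)*(y + (-149960/64699 + 186069/248195)) = (-13992 + 2222*20)*(-150766 + (-149960/64699 + 186069/248195)) = (-13992 + 44440)*(-150766 + (-149960*1/64699 + 186069*(1/248195))) = 30448*(-150766 + (-6520/2813 + 186069/248195)) = 30448*(-150766 - 1094819303/698172535) = 30448*(-105261775231113/698172535) = -3205010532236928624/698172535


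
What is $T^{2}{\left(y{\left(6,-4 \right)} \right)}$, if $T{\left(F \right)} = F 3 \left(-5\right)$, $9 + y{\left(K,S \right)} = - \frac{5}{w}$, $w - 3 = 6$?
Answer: $\frac{184900}{9} \approx 20544.0$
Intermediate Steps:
$w = 9$ ($w = 3 + 6 = 9$)
$y{\left(K,S \right)} = - \frac{86}{9}$ ($y{\left(K,S \right)} = -9 - \frac{5}{9} = - \frac{86}{9}$)
$T{\left(F \right)} = - 15 F$ ($T{\left(F \right)} = 3 F \left(-5\right) = - 15 F$)
$T^{2}{\left(y{\left(6,-4 \right)} \right)} = \left(\left(-15\right) \left(- \frac{86}{9}\right)\right)^{2} = \left(\frac{430}{3}\right)^{2} = \frac{184900}{9}$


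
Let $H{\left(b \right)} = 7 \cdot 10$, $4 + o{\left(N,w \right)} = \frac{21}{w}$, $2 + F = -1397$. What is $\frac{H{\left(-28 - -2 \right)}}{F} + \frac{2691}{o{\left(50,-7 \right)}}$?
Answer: $- \frac{3765199}{9793} \approx -384.48$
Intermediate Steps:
$F = -1399$ ($F = -2 - 1397 = -1399$)
$o{\left(N,w \right)} = -4 + \frac{21}{w}$
$H{\left(b \right)} = 70$
$\frac{H{\left(-28 - -2 \right)}}{F} + \frac{2691}{o{\left(50,-7 \right)}} = \frac{70}{-1399} + \frac{2691}{-4 + \frac{21}{-7}} = 70 \left(- \frac{1}{1399}\right) + \frac{2691}{-4 + 21 \left(- \frac{1}{7}\right)} = - \frac{70}{1399} + \frac{2691}{-4 - 3} = - \frac{70}{1399} + \frac{2691}{-7} = - \frac{70}{1399} + 2691 \left(- \frac{1}{7}\right) = - \frac{70}{1399} - \frac{2691}{7} = - \frac{3765199}{9793}$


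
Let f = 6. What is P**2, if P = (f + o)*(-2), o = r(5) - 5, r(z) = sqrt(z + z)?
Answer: 44 + 8*sqrt(10) ≈ 69.298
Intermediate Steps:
r(z) = sqrt(2)*sqrt(z) (r(z) = sqrt(2*z) = sqrt(2)*sqrt(z))
o = -5 + sqrt(10) (o = sqrt(2)*sqrt(5) - 5 = sqrt(10) - 5 = -5 + sqrt(10) ≈ -1.8377)
P = -2 - 2*sqrt(10) (P = (6 + (-5 + sqrt(10)))*(-2) = (1 + sqrt(10))*(-2) = -2 - 2*sqrt(10) ≈ -8.3246)
P**2 = (-2 - 2*sqrt(10))**2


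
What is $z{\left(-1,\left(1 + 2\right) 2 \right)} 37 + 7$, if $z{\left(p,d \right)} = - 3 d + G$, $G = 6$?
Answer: $-437$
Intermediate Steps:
$z{\left(p,d \right)} = 6 - 3 d$ ($z{\left(p,d \right)} = - 3 d + 6 = 6 - 3 d$)
$z{\left(-1,\left(1 + 2\right) 2 \right)} 37 + 7 = \left(6 - 3 \left(1 + 2\right) 2\right) 37 + 7 = \left(6 - 3 \cdot 3 \cdot 2\right) 37 + 7 = \left(6 - 18\right) 37 + 7 = \left(-12\right) 37 + 7 = -444 + 7 = -437$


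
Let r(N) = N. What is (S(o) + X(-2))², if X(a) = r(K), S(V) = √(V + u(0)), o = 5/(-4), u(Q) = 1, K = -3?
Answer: (6 - I)²/4 ≈ 8.75 - 3.0*I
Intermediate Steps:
o = -5/4 (o = 5*(-¼) = -5/4 ≈ -1.2500)
S(V) = √(1 + V) (S(V) = √(V + 1) = √(1 + V))
X(a) = -3
(S(o) + X(-2))² = (√(1 - 5/4) - 3)² = (√(-¼) - 3)² = (I/2 - 3)² = (-3 + I/2)²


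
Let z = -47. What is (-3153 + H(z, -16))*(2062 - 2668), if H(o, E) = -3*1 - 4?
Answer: 1914960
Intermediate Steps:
H(o, E) = -7 (H(o, E) = -3 - 4 = -7)
(-3153 + H(z, -16))*(2062 - 2668) = (-3153 - 7)*(2062 - 2668) = -3160*(-606) = 1914960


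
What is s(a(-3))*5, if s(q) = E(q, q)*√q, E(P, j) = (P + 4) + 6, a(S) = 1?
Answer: 55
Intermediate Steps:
E(P, j) = 10 + P (E(P, j) = (4 + P) + 6 = 10 + P)
s(q) = √q*(10 + q) (s(q) = (10 + q)*√q = √q*(10 + q))
s(a(-3))*5 = (√1*(10 + 1))*5 = (1*11)*5 = 11*5 = 55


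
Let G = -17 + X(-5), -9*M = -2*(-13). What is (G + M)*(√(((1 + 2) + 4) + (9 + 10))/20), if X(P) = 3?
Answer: -38*√26/45 ≈ -4.3058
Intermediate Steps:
M = -26/9 (M = -(-2)*(-13)/9 = -⅑*26 = -26/9 ≈ -2.8889)
G = -14 (G = -17 + 3 = -14)
(G + M)*(√(((1 + 2) + 4) + (9 + 10))/20) = (-14 - 26/9)*(√(((1 + 2) + 4) + (9 + 10))/20) = -152*√((3 + 4) + 19)/(9*20) = -152*√(7 + 19)/(9*20) = -152*√26/(9*20) = -38*√26/45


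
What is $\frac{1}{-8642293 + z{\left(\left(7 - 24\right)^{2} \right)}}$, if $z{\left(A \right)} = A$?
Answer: $- \frac{1}{8642004} \approx -1.1571 \cdot 10^{-7}$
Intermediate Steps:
$\frac{1}{-8642293 + z{\left(\left(7 - 24\right)^{2} \right)}} = \frac{1}{-8642293 + \left(7 - 24\right)^{2}} = \frac{1}{-8642293 + \left(-17\right)^{2}} = \frac{1}{-8642293 + 289} = \frac{1}{-8642004} = - \frac{1}{8642004}$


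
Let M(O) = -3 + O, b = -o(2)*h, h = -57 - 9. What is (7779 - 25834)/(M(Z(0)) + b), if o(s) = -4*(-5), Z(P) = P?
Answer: -18055/1317 ≈ -13.709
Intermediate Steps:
h = -66
o(s) = 20
b = 1320 (b = -20*(-66) = -1*(-1320) = 1320)
(7779 - 25834)/(M(Z(0)) + b) = (7779 - 25834)/((-3 + 0) + 1320) = -18055/(-3 + 1320) = -18055/1317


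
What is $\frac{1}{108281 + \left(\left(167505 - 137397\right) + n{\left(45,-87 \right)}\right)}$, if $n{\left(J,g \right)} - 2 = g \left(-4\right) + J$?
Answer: $\frac{1}{138784} \approx 7.2054 \cdot 10^{-6}$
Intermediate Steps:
$n{\left(J,g \right)} = 2 + J - 4 g$ ($n{\left(J,g \right)} = 2 + \left(g \left(-4\right) + J\right) = 2 + \left(- 4 g + J\right) = 2 + \left(J - 4 g\right) = 2 + J - 4 g$)
$\frac{1}{108281 + \left(\left(167505 - 137397\right) + n{\left(45,-87 \right)}\right)} = \frac{1}{108281 + \left(\left(167505 - 137397\right) + \left(2 + 45 - -348\right)\right)} = \frac{1}{108281 + \left(30108 + \left(2 + 45 + 348\right)\right)} = \frac{1}{108281 + \left(30108 + 395\right)} = \frac{1}{108281 + 30503} = \frac{1}{138784}$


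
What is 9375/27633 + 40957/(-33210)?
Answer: -273473677/305897310 ≈ -0.89400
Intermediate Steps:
9375/27633 + 40957/(-33210) = 9375*(1/27633) + 40957*(-1/33210) = 3125/9211 - 40957/33210 = -273473677/305897310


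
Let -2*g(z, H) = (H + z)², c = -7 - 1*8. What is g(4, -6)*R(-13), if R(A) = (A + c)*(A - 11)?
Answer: -1344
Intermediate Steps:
c = -15 (c = -7 - 8 = -15)
R(A) = (-15 + A)*(-11 + A) (R(A) = (A - 15)*(A - 11) = (-15 + A)*(-11 + A))
g(z, H) = -(H + z)²/2
g(4, -6)*R(-13) = (-(-6 + 4)²/2)*(165 + (-13)² - 26*(-13)) = (-½*(-2)²)*(165 + 169 + 338) = -½*4*672 = -2*672 = -1344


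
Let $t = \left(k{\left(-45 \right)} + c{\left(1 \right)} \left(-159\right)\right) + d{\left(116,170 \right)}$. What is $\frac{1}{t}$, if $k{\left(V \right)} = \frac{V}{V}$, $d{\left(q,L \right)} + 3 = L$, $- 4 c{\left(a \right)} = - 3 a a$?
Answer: $\frac{4}{195} \approx 0.020513$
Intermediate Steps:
$c{\left(a \right)} = \frac{3 a^{2}}{4}$ ($c{\left(a \right)} = - \frac{- 3 a a}{4} = - \frac{\left(-3\right) a^{2}}{4} = \frac{3 a^{2}}{4}$)
$d{\left(q,L \right)} = -3 + L$
$k{\left(V \right)} = 1$
$t = \frac{195}{4}$ ($t = \left(1 + \frac{3 \cdot 1^{2}}{4} \left(-159\right)\right) + \left(-3 + 170\right) = \left(1 + \frac{3}{4} \cdot 1 \left(-159\right)\right) + 167 = \left(1 + \frac{3}{4} \left(-159\right)\right) + 167 = \left(1 - \frac{477}{4}\right) + 167 = - \frac{473}{4} + 167 = \frac{195}{4} \approx 48.75$)
$\frac{1}{t} = \frac{1}{\frac{195}{4}} = \frac{4}{195}$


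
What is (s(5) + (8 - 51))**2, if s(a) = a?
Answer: 1444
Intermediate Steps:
(s(5) + (8 - 51))**2 = (5 + (8 - 51))**2 = (5 - 43)**2 = (-38)**2 = 1444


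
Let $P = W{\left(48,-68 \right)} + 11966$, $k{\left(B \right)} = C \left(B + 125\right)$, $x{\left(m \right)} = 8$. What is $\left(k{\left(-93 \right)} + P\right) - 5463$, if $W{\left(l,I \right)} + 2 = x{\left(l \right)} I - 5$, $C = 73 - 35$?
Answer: $7168$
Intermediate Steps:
$C = 38$
$k{\left(B \right)} = 4750 + 38 B$ ($k{\left(B \right)} = 38 \left(B + 125\right) = 38 \left(125 + B\right) = 4750 + 38 B$)
$W{\left(l,I \right)} = -7 + 8 I$ ($W{\left(l,I \right)} = -2 + \left(8 I - 5\right) = -2 + \left(-5 + 8 I\right) = -7 + 8 I$)
$P = 11415$ ($P = \left(-7 + 8 \left(-68\right)\right) + 11966 = \left(-7 - 544\right) + 11966 = -551 + 11966 = 11415$)
$\left(k{\left(-93 \right)} + P\right) - 5463 = \left(\left(4750 + 38 \left(-93\right)\right) + 11415\right) - 5463 = \left(\left(4750 - 3534\right) + 11415\right) - 5463 = \left(1216 + 11415\right) - 5463 = 12631 - 5463 = 7168$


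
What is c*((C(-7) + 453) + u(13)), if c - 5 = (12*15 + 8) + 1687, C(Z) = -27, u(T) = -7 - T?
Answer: 763280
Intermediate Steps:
c = 1880 (c = 5 + ((12*15 + 8) + 1687) = 5 + ((180 + 8) + 1687) = 5 + (188 + 1687) = 5 + 1875 = 1880)
c*((C(-7) + 453) + u(13)) = 1880*((-27 + 453) + (-7 - 1*13)) = 1880*(426 + (-7 - 13)) = 1880*(426 - 20) = 1880*406 = 763280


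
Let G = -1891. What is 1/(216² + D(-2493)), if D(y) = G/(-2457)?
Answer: 2457/114635683 ≈ 2.1433e-5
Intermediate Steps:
D(y) = 1891/2457 (D(y) = -1891/(-2457) = -1891*(-1/2457) = 1891/2457)
1/(216² + D(-2493)) = 1/(216² + 1891/2457) = 1/(46656 + 1891/2457) = 1/(114635683/2457) = 2457/114635683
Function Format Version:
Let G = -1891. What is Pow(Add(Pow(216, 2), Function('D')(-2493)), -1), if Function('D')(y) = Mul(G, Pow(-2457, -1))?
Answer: Rational(2457, 114635683) ≈ 2.1433e-5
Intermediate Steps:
Function('D')(y) = Rational(1891, 2457) (Function('D')(y) = Mul(-1891, Pow(-2457, -1)) = Mul(-1891, Rational(-1, 2457)) = Rational(1891, 2457))
Pow(Add(Pow(216, 2), Function('D')(-2493)), -1) = Pow(Add(Pow(216, 2), Rational(1891, 2457)), -1) = Pow(Add(46656, Rational(1891, 2457)), -1) = Pow(Rational(114635683, 2457), -1) = Rational(2457, 114635683)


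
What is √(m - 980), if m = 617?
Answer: 11*I*√3 ≈ 19.053*I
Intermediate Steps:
√(m - 980) = √(617 - 980) = √(-363) = 11*I*√3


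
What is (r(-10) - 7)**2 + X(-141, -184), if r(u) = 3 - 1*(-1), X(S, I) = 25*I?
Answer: -4591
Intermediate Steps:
r(u) = 4 (r(u) = 3 + 1 = 4)
(r(-10) - 7)**2 + X(-141, -184) = (4 - 7)**2 + 25*(-184) = (-3)**2 - 4600 = 9 - 4600 = -4591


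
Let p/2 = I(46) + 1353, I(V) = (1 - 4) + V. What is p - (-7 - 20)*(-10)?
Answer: 2522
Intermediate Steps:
I(V) = -3 + V
p = 2792 (p = 2*((-3 + 46) + 1353) = 2*(43 + 1353) = 2*1396 = 2792)
p - (-7 - 20)*(-10) = 2792 - (-7 - 20)*(-10) = 2792 - (-27)*(-10) = 2792 - 1*270 = 2792 - 270 = 2522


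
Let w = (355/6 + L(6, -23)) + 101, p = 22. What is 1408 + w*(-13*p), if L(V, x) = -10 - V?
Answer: -119471/3 ≈ -39824.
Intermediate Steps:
w = 865/6 (w = (355/6 + (-10 - 1*6)) + 101 = (355*(⅙) + (-10 - 6)) + 101 = (355/6 - 16) + 101 = 259/6 + 101 = 865/6 ≈ 144.17)
1408 + w*(-13*p) = 1408 + 865*(-13*22)/6 = 1408 + (865/6)*(-286) = 1408 - 123695/3 = -119471/3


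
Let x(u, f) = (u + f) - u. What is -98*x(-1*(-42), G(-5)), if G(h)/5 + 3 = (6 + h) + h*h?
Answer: -11270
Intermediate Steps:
G(h) = 15 + 5*h + 5*h**2 (G(h) = -15 + 5*((6 + h) + h*h) = -15 + 5*((6 + h) + h**2) = -15 + 5*(6 + h + h**2) = -15 + (30 + 5*h + 5*h**2) = 15 + 5*h + 5*h**2)
x(u, f) = f (x(u, f) = (f + u) - u = f)
-98*x(-1*(-42), G(-5)) = -98*(15 + 5*(-5) + 5*(-5)**2) = -98*(15 - 25 + 5*25) = -98*(15 - 25 + 125) = -98*115 = -11270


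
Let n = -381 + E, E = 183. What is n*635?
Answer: -125730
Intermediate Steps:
n = -198 (n = -381 + 183 = -198)
n*635 = -198*635 = -125730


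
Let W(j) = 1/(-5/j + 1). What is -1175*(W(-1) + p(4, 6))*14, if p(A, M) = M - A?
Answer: -106925/3 ≈ -35642.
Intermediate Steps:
W(j) = 1/(1 - 5/j)
-1175*(W(-1) + p(4, 6))*14 = -1175*(-1/(-5 - 1) + (6 - 1*4))*14 = -1175*(-1/(-6) + (6 - 4))*14 = -1175*(-1*(-1/6) + 2)*14 = -1175*(1/6 + 2)*14 = -15275*14/6 = -1175*91/3 = -106925/3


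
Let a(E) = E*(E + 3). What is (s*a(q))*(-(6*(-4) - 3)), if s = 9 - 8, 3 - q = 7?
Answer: 108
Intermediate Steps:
q = -4 (q = 3 - 1*7 = 3 - 7 = -4)
a(E) = E*(3 + E)
s = 1
(s*a(q))*(-(6*(-4) - 3)) = (1*(-4*(3 - 4)))*(-(6*(-4) - 3)) = (1*(-4*(-1)))*(-(-24 - 3)) = (1*4)*(-1*(-27)) = 4*27 = 108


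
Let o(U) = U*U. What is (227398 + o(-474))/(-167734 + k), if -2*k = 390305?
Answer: -904148/725773 ≈ -1.2458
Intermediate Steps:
k = -390305/2 (k = -½*390305 = -390305/2 ≈ -1.9515e+5)
o(U) = U²
(227398 + o(-474))/(-167734 + k) = (227398 + (-474)²)/(-167734 - 390305/2) = (227398 + 224676)/(-725773/2) = 452074*(-2/725773) = -904148/725773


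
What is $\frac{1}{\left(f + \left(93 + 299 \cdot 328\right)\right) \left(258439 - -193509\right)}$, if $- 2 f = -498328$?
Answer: $\frac{1}{156974646892} \approx 6.3705 \cdot 10^{-12}$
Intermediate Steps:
$f = 249164$ ($f = \left(- \frac{1}{2}\right) \left(-498328\right) = 249164$)
$\frac{1}{\left(f + \left(93 + 299 \cdot 328\right)\right) \left(258439 - -193509\right)} = \frac{1}{\left(249164 + \left(93 + 299 \cdot 328\right)\right) \left(258439 - -193509\right)} = \frac{1}{\left(249164 + \left(93 + 98072\right)\right) \left(258439 + 193509\right)} = \frac{1}{\left(249164 + 98165\right) 451948} = \frac{1}{347329} \cdot \frac{1}{451948} = \frac{1}{156974646892}$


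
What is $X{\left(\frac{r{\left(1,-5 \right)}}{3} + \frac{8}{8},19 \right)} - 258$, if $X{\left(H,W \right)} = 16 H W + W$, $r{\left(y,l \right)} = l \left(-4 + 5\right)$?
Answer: $- \frac{1325}{3} \approx -441.67$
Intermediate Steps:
$r{\left(y,l \right)} = l$ ($r{\left(y,l \right)} = l 1 = l$)
$X{\left(H,W \right)} = W + 16 H W$ ($X{\left(H,W \right)} = 16 H W + W = W + 16 H W$)
$X{\left(\frac{r{\left(1,-5 \right)}}{3} + \frac{8}{8},19 \right)} - 258 = 19 \left(1 + 16 \left(- \frac{5}{3} + \frac{8}{8}\right)\right) - 258 = 19 \left(1 + 16 \left(\left(-5\right) \frac{1}{3} + 8 \cdot \frac{1}{8}\right)\right) - 258 = 19 \left(1 + 16 \left(- \frac{5}{3} + 1\right)\right) - 258 = 19 \left(1 + 16 \left(- \frac{2}{3}\right)\right) - 258 = 19 \left(1 - \frac{32}{3}\right) - 258 = 19 \left(- \frac{29}{3}\right) - 258 = - \frac{551}{3} - 258 = - \frac{1325}{3}$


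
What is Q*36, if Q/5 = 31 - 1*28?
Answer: 540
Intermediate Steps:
Q = 15 (Q = 5*(31 - 1*28) = 5*(31 - 28) = 5*3 = 15)
Q*36 = 15*36 = 540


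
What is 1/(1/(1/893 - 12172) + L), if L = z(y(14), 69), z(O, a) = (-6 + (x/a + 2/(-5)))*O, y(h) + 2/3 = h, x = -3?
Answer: -250000685/21478340259 ≈ -0.011640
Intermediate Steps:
y(h) = -⅔ + h
z(O, a) = O*(-32/5 - 3/a) (z(O, a) = (-6 + (-3/a + 2/(-5)))*O = (-6 + (-3/a + 2*(-⅕)))*O = (-6 + (-3/a - ⅖))*O = (-6 + (-⅖ - 3/a))*O = (-32/5 - 3/a)*O = O*(-32/5 - 3/a))
L = -1976/23 (L = (⅕)*(-⅔ + 14)*(-15 - 32*69)/69 = (⅕)*(40/3)*(1/69)*(-15 - 2208) = (⅕)*(40/3)*(1/69)*(-2223) = -1976/23 ≈ -85.913)
1/(1/(1/893 - 12172) + L) = 1/(1/(1/893 - 12172) - 1976/23) = 1/(1/(-10869595/893) - 1976/23) = 1/(-893/10869595 - 1976/23) = 1/(-21478340259/250000685) = -250000685/21478340259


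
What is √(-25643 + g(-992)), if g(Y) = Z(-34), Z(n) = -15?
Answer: I*√25658 ≈ 160.18*I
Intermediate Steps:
g(Y) = -15
√(-25643 + g(-992)) = √(-25643 - 15) = √(-25658) = I*√25658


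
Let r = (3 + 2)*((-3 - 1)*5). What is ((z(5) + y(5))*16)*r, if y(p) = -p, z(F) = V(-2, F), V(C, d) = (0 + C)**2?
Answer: 1600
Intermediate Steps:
V(C, d) = C**2
z(F) = 4 (z(F) = (-2)**2 = 4)
r = -100 (r = 5*(-4*5) = 5*(-20) = -100)
((z(5) + y(5))*16)*r = ((4 - 1*5)*16)*(-100) = ((4 - 5)*16)*(-100) = -1*16*(-100) = -16*(-100) = 1600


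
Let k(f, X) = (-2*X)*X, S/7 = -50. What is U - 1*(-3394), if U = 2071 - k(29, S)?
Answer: 250465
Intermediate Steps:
S = -350 (S = 7*(-50) = -350)
k(f, X) = -2*X²
U = 247071 (U = 2071 - (-2)*(-350)² = 2071 - (-2)*122500 = 2071 - 1*(-245000) = 2071 + 245000 = 247071)
U - 1*(-3394) = 247071 - 1*(-3394) = 247071 + 3394 = 250465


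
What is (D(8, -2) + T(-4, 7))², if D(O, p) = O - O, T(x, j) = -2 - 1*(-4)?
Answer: 4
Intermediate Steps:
T(x, j) = 2 (T(x, j) = -2 + 4 = 2)
D(O, p) = 0
(D(8, -2) + T(-4, 7))² = (0 + 2)² = 2² = 4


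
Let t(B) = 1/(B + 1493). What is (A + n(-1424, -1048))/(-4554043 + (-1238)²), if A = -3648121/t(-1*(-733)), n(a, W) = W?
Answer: 8120718394/3021399 ≈ 2687.7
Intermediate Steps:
t(B) = 1/(1493 + B)
A = -8120717346 (A = -3648121/(1/(1493 - 1*(-733))) = -3648121/(1/(1493 + 733)) = -3648121/(1/2226) = -3648121/1/2226 = -3648121*2226 = -8120717346)
(A + n(-1424, -1048))/(-4554043 + (-1238)²) = (-8120717346 - 1048)/(-4554043 + (-1238)²) = -8120718394/(-4554043 + 1532644) = -8120718394/(-3021399) = -8120718394*(-1/3021399) = 8120718394/3021399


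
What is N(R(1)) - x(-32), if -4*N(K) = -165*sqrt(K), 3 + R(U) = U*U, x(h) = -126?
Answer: 126 + 165*I*sqrt(2)/4 ≈ 126.0 + 58.336*I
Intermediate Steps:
R(U) = -3 + U**2 (R(U) = -3 + U*U = -3 + U**2)
N(K) = 165*sqrt(K)/4 (N(K) = -(-165)*sqrt(K)/4 = 165*sqrt(K)/4)
N(R(1)) - x(-32) = 165*sqrt(-3 + 1**2)/4 - 1*(-126) = 165*sqrt(-3 + 1)/4 + 126 = 165*sqrt(-2)/4 + 126 = 165*(I*sqrt(2))/4 + 126 = 165*I*sqrt(2)/4 + 126 = 126 + 165*I*sqrt(2)/4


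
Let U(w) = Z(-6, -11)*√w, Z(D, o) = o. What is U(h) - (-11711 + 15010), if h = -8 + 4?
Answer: -3299 - 22*I ≈ -3299.0 - 22.0*I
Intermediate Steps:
h = -4
U(w) = -11*√w
U(h) - (-11711 + 15010) = -22*I - (-11711 + 15010) = -22*I - 1*3299 = -22*I - 3299 = -3299 - 22*I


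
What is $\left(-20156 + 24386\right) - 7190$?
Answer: $-2960$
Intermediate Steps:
$\left(-20156 + 24386\right) - 7190 = 4230 - 7190 = -2960$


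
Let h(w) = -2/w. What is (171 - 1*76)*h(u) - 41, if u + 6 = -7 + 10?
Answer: 67/3 ≈ 22.333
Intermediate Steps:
u = -3 (u = -6 + (-7 + 10) = -6 + 3 = -3)
(171 - 1*76)*h(u) - 41 = (171 - 1*76)*(-2/(-3)) - 41 = (171 - 76)*(-2*(-1/3)) - 41 = 95*(2/3) - 41 = 190/3 - 41 = 67/3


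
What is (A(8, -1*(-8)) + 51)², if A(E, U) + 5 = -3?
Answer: 1849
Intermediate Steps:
A(E, U) = -8 (A(E, U) = -5 - 3 = -8)
(A(8, -1*(-8)) + 51)² = (-8 + 51)² = 43² = 1849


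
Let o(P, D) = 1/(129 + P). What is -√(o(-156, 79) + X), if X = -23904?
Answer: -I*√1936227/9 ≈ -154.61*I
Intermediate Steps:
-√(o(-156, 79) + X) = -√(1/(129 - 156) - 23904) = -√(1/(-27) - 23904) = -√(-1/27 - 23904) = -√(-645409/27) = -I*√1936227/9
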